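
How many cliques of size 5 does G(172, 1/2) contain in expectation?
E[# K_5] = C(172, 5) · (1/2)^C(5, 2) = 1183009464 / 2^10 = 147876183/128 = 1155282.6796875

For each 5-subset S of vertices (there are C(172, 5) = 1183009464 such S), let X_S = 1 if S induces a K_5 (all C(5, 2) = 10 edges present). Then P(X_S = 1) = (1/2)^10 = 1/1024. By linearity of expectation, E[# K_5] = C(172, 5) · (1/2)^10 = 1183009464 / 1024 = 147876183/128 = 1155282.6796875.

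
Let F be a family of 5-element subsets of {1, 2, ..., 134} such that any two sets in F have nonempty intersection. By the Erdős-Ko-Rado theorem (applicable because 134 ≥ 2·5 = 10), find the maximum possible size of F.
max |F| = C(133, 4) = 12457445

Erdős-Ko-Rado (1961): when n ≥ 2k, max |F| = C(n−1, k−1). The bound is attained by the star {A : i ∈ A} for any fixed i ∈ [n]. Here C(134−1, 5−1) = C(133, 4) = 12457445.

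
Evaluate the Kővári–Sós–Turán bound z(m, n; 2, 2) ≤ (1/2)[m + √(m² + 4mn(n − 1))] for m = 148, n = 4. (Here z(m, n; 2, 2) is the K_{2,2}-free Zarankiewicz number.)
z(148, 4; 2, 2) ≤ (1/2)[148 + √(148² + 4·148·4·3)] = (1/2)[148 + √29008] = 159.1587

Kővári–Sós–Turán: let r_1, ..., r_148 be the row sums and z = Σ r_i the total number of 1s. Each pair of columns can share at most one row with both entries 1 (else a 2×2 all-ones block appears), so Σ_i C(r_i, 2) ≤ C(4, 2) = 6. By convexity Σ_i C(r_i, 2) ≥ 148·C(z/148, 2) = z(z − 148)/(2·148), giving z² − 148z − 148·4·3 ≤ 0 and hence z ≤ (1/2)[148 + √(21904 + 4·1776)] = (1/2)[148 + √29008] ≈ (1/2)(148 + 170.3174) = 159.1587.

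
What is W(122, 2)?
W(122, 2) = 122 + 1 = 123

A 2-term AP is any pair of integers, so a monochromatic 2-AP exists iff some colour is used at least twice. With 122 colours, the colouring i ↦ i on {1, ..., 122} uses each colour once, avoiding any monochromatic pair, so W(122, 2) > 122. For {1, ..., 123}, pigeonhole forces two integers of the same colour, which form a monochromatic 2-AP. Hence W(122, 2) = 123.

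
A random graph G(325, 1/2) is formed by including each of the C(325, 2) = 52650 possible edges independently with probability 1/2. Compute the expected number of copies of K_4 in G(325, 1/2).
E[# K_4] = C(325, 4) · (1/2)^C(4, 2) = 456326325 / 2^6 = 7130098.828125

For each 4-subset S of vertices (there are C(325, 4) = 456326325 such S), let X_S = 1 if S induces a K_4 (all C(4, 2) = 6 edges present). Then P(X_S = 1) = (1/2)^6 = 1/64. By linearity of expectation, E[# K_4] = C(325, 4) · (1/2)^6 = 456326325 / 64 = 7130098.828125.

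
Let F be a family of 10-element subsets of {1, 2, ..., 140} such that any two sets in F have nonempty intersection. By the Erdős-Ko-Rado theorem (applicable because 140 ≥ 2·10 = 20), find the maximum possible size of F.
max |F| = C(139, 9) = 40975641739527

Erdős-Ko-Rado (1961): when n ≥ 2k, max |F| = C(n−1, k−1). The bound is attained by the star {A : i ∈ A} for any fixed i ∈ [n]. Here C(140−1, 10−1) = C(139, 9) = 40975641739527.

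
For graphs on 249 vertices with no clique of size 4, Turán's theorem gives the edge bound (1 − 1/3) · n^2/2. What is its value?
Turán density bound = (2/3) · 249^2/2 = 20667

Turán's theorem: ex(n, K_{r+1}) is achieved by the complete r-partite Turán graph T(n, r) with parts as balanced as possible, and is at most (1 − 1/r) · n^2/2. For r = 3, n = 249: the density bound is (2/3) · 62001/2 = 20667. Since 3 ∣ 249, the Turán graph T(249, 3) has parts of equal size 83, and its edge count e(T(249, 3)) = 20667 attains the density bound exactly.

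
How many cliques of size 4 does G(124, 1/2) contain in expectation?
E[# K_4] = C(124, 4) · (1/2)^C(4, 2) = 9381251 / 2^6 = 146582.046875

For each 4-subset S of vertices (there are C(124, 4) = 9381251 such S), let X_S = 1 if S induces a K_4 (all C(4, 2) = 6 edges present). Then P(X_S = 1) = (1/2)^6 = 1/64. By linearity of expectation, E[# K_4] = C(124, 4) · (1/2)^6 = 9381251 / 64 = 146582.046875.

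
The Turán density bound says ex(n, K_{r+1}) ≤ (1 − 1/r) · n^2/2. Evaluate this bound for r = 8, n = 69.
Turán density bound = (7/8) · 69^2/2 = 33327/16 ≈ 2082.9375

Turán's theorem: ex(n, K_{r+1}) is achieved by the complete r-partite Turán graph T(n, r) with parts as balanced as possible, and is at most (1 − 1/r) · n^2/2. For r = 8, n = 69: the density bound is (7/8) · 4761/2 = 33327/16 ≈ 2082.9375. The integer-valued extremum is e(T(69, 8)) = 2082, which is strictly less than the density bound 33327/16 since 8 ∤ 69 (the parts of T(69, 8) cannot all be equal).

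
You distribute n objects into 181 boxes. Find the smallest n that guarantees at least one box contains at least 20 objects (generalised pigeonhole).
n = (20 − 1)·181 + 1 = 3440

By the generalised pigeonhole principle, to guarantee some box contains ≥ r objects we need more than (r − 1) · k objects total. Threshold: n = (r − 1) · k + 1. With r = 20 and k = 181: n = 19 · 181 + 1 = 3439 + 1 = 3440. For n = 3439 = 19 · 181, we can put exactly 19 objects in every box, avoiding 20 in any single one — so 3440 is tight.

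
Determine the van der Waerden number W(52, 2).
W(52, 2) = 52 + 1 = 53

A 2-term AP is any pair of integers, so a monochromatic 2-AP exists iff some colour is used at least twice. With 52 colours, the colouring i ↦ i on {1, ..., 52} uses each colour once, avoiding any monochromatic pair, so W(52, 2) > 52. For {1, ..., 53}, pigeonhole forces two integers of the same colour, which form a monochromatic 2-AP. Hence W(52, 2) = 53.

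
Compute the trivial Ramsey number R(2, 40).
R(2, 40) = 40

R(2, k) = k for all k ≥ 2: in a 2-colouring of K_k, either some edge is red (a red K_2) or all edges are blue (a blue K_k). And K_{39} coloured all-blue has no blue K_40, so R(2, 40) > 39. Hence R(2, 40) = 40.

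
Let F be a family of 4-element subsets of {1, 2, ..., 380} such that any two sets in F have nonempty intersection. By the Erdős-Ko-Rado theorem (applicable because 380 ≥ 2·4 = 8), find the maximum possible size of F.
max |F| = C(379, 3) = 9001629

Erdős-Ko-Rado (1961): when n ≥ 2k, max |F| = C(n−1, k−1). The bound is attained by the star {A : i ∈ A} for any fixed i ∈ [n]. Here C(380−1, 4−1) = C(379, 3) = 9001629.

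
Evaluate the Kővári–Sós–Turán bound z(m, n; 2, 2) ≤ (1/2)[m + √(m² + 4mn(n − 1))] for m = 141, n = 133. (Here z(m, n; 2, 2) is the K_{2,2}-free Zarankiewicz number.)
z(141, 133; 2, 2) ≤ (1/2)[141 + √(141² + 4·141·133·132)] = (1/2)[141 + √9921465] = 1645.4179

Kővári–Sós–Turán: let r_1, ..., r_141 be the row sums and z = Σ r_i the total number of 1s. Each pair of columns can share at most one row with both entries 1 (else a 2×2 all-ones block appears), so Σ_i C(r_i, 2) ≤ C(133, 2) = 8778. By convexity Σ_i C(r_i, 2) ≥ 141·C(z/141, 2) = z(z − 141)/(2·141), giving z² − 141z − 141·133·132 ≤ 0 and hence z ≤ (1/2)[141 + √(19881 + 4·2475396)] = (1/2)[141 + √9921465] ≈ (1/2)(141 + 3149.8357) = 1645.4179.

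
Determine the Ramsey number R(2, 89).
R(2, 89) = 89

R(2, k) = k for all k ≥ 2: in a 2-colouring of K_k, either some edge is red (a red K_2) or all edges are blue (a blue K_k). And K_{88} coloured all-blue has no blue K_89, so R(2, 89) > 88. Hence R(2, 89) = 89.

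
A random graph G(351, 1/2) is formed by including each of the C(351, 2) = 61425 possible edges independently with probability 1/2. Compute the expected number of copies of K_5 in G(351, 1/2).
E[# K_5] = C(351, 5) · (1/2)^C(5, 2) = 43144760295 / 2^10 ≈ 42133554.975586

For each 5-subset S of vertices (there are C(351, 5) = 43144760295 such S), let X_S = 1 if S induces a K_5 (all C(5, 2) = 10 edges present). Then P(X_S = 1) = (1/2)^10 = 1/1024. By linearity of expectation, E[# K_5] = C(351, 5) · (1/2)^10 = 43144760295 / 1024 ≈ 42133554.975586.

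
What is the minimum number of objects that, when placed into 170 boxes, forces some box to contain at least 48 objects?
n = (48 − 1)·170 + 1 = 7991

By the generalised pigeonhole principle, to guarantee some box contains ≥ r objects we need more than (r − 1) · k objects total. Threshold: n = (r − 1) · k + 1. With r = 48 and k = 170: n = 47 · 170 + 1 = 7990 + 1 = 7991. For n = 7990 = 47 · 170, we can put exactly 47 objects in every box, avoiding 48 in any single one — so 7991 is tight.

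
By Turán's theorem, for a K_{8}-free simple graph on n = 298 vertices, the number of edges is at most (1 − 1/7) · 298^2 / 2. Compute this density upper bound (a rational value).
Turán density bound = (6/7) · 298^2/2 = 266412/7 ≈ 38058.8571

Turán's theorem: ex(n, K_{r+1}) is achieved by the complete r-partite Turán graph T(n, r) with parts as balanced as possible, and is at most (1 − 1/r) · n^2/2. For r = 7, n = 298: the density bound is (6/7) · 88804/2 = 266412/7 ≈ 38058.8571. The integer-valued extremum is e(T(298, 7)) = 38058, which is strictly less than the density bound 266412/7 since 7 ∤ 298 (the parts of T(298, 7) cannot all be equal).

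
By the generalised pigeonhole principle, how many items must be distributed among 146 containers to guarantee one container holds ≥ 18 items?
n = (18 − 1)·146 + 1 = 2483

By the generalised pigeonhole principle, to guarantee some box contains ≥ r objects we need more than (r − 1) · k objects total. Threshold: n = (r − 1) · k + 1. With r = 18 and k = 146: n = 17 · 146 + 1 = 2482 + 1 = 2483. For n = 2482 = 17 · 146, we can put exactly 17 objects in every box, avoiding 18 in any single one — so 2483 is tight.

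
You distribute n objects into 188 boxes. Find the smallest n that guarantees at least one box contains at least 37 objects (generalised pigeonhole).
n = (37 − 1)·188 + 1 = 6769

By the generalised pigeonhole principle, to guarantee some box contains ≥ r objects we need more than (r − 1) · k objects total. Threshold: n = (r − 1) · k + 1. With r = 37 and k = 188: n = 36 · 188 + 1 = 6768 + 1 = 6769. For n = 6768 = 36 · 188, we can put exactly 36 objects in every box, avoiding 37 in any single one — so 6769 is tight.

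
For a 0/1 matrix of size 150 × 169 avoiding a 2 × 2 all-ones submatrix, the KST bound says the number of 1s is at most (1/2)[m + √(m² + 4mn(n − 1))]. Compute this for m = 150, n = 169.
z(150, 169; 2, 2) ≤ (1/2)[150 + √(150² + 4·150·169·168)] = (1/2)[150 + √17057700] = 2140.0484

Kővári–Sós–Turán: let r_1, ..., r_150 be the row sums and z = Σ r_i the total number of 1s. Each pair of columns can share at most one row with both entries 1 (else a 2×2 all-ones block appears), so Σ_i C(r_i, 2) ≤ C(169, 2) = 14196. By convexity Σ_i C(r_i, 2) ≥ 150·C(z/150, 2) = z(z − 150)/(2·150), giving z² − 150z − 150·169·168 ≤ 0 and hence z ≤ (1/2)[150 + √(22500 + 4·4258800)] = (1/2)[150 + √17057700] ≈ (1/2)(150 + 4130.0969) = 2140.0484.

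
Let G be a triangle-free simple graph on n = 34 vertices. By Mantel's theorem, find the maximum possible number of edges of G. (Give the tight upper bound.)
ex(34, K_3) = ⌊34^2/4⌋ = 289

Mantel (1907): a triangle-free graph on n vertices has at most ⌊n^2/4⌋ edges, with equality for the complete bipartite graph K_{⌊n/2⌋, ⌈n/2⌉}. For n = 34: ⌊34^2/4⌋ = ⌊1156/4⌋ = 289. The extremal graph is K_{17, 17}, which has 17·17 = 289 edges.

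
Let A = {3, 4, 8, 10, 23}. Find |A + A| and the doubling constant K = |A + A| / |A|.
K = |A + A| / |A| = 15/5 = 3

Enumerate A + A = {a + b : a, b ∈ A}. With |A| = 5, there are |A|^2 = 25 ordered sum pairs; collecting distinct values, A + A = {6, 7, 8, 11, 12, 13, 14, 16, 18, 20, 26, 27, 31, 33, 46}, so |A + A| = 15. Thus K = 15/5 = 3. For comparison, the minimum possible |A + A| over all 5-element sets is 2·5 − 1 = 9 (so min K = 9/5), attained only by arithmetic progressions.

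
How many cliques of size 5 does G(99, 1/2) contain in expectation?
E[# K_5] = C(99, 5) · (1/2)^C(5, 2) = 71523144 / 2^10 = 8940393/128 = 69846.8203125

For each 5-subset S of vertices (there are C(99, 5) = 71523144 such S), let X_S = 1 if S induces a K_5 (all C(5, 2) = 10 edges present). Then P(X_S = 1) = (1/2)^10 = 1/1024. By linearity of expectation, E[# K_5] = C(99, 5) · (1/2)^10 = 71523144 / 1024 = 8940393/128 = 69846.8203125.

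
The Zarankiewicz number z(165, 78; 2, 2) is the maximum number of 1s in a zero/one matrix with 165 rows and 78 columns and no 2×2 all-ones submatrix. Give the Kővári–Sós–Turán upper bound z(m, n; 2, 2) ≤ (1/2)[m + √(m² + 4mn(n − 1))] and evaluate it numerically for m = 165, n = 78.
z(165, 78; 2, 2) ≤ (1/2)[165 + √(165² + 4·165·78·77)] = (1/2)[165 + √3991185] = 1081.3975

Kővári–Sós–Turán: let r_1, ..., r_165 be the row sums and z = Σ r_i the total number of 1s. Each pair of columns can share at most one row with both entries 1 (else a 2×2 all-ones block appears), so Σ_i C(r_i, 2) ≤ C(78, 2) = 3003. By convexity Σ_i C(r_i, 2) ≥ 165·C(z/165, 2) = z(z − 165)/(2·165), giving z² − 165z − 165·78·77 ≤ 0 and hence z ≤ (1/2)[165 + √(27225 + 4·990990)] = (1/2)[165 + √3991185] ≈ (1/2)(165 + 1997.795) = 1081.3975.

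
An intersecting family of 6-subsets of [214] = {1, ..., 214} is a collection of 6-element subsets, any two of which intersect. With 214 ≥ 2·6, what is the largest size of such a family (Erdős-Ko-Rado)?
max |F| = C(213, 5) = 3484835277

Erdős-Ko-Rado (1961): when n ≥ 2k, max |F| = C(n−1, k−1). The bound is attained by the star {A : i ∈ A} for any fixed i ∈ [n]. Here C(214−1, 6−1) = C(213, 5) = 3484835277.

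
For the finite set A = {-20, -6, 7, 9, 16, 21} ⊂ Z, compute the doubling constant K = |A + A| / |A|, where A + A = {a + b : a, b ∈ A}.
K = |A + A| / |A| = 20/6 = 10/3

Enumerate A + A = {a + b : a, b ∈ A}. With |A| = 6, there are |A|^2 = 36 ordered sum pairs; collecting distinct values, A + A = {-40, -26, -13, -12, -11, -4, 1, 3, 10, 14, 15, 16, 18, 23, 25, 28, 30, 32, 37, 42}, so |A + A| = 20. Thus K = 20/6 = 10/3. For comparison, the minimum possible |A + A| over all 6-element sets is 2·6 − 1 = 11 (so min K = 11/6), attained only by arithmetic progressions.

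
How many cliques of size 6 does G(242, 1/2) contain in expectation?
E[# K_6] = C(242, 6) · (1/2)^C(6, 2) = 262080288316 / 2^15 = 65520072079/8192 ≈ 7998055.673706

For each 6-subset S of vertices (there are C(242, 6) = 262080288316 such S), let X_S = 1 if S induces a K_6 (all C(6, 2) = 15 edges present). Then P(X_S = 1) = (1/2)^15 = 1/32768. By linearity of expectation, E[# K_6] = C(242, 6) · (1/2)^15 = 262080288316 / 32768 = 65520072079/8192 ≈ 7998055.673706.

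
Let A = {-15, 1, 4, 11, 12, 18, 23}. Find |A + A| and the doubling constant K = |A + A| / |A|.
K = |A + A| / |A| = 25/7

Enumerate A + A = {a + b : a, b ∈ A}. With |A| = 7, there are |A|^2 = 49 ordered sum pairs; collecting distinct values, A + A = {-30, -14, -11, -4, -3, 2, 3, 5, 8, 12, 13, 15, 16, 19, 22, 23, 24, 27, 29, 30, 34, 35, 36, 41, 46}, so |A + A| = 25. Thus K = 25/7. For comparison, the minimum possible |A + A| over all 7-element sets is 2·7 − 1 = 13 (so min K = 13/7), attained only by arithmetic progressions.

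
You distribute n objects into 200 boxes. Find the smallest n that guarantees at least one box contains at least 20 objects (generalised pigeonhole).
n = (20 − 1)·200 + 1 = 3801

By the generalised pigeonhole principle, to guarantee some box contains ≥ r objects we need more than (r − 1) · k objects total. Threshold: n = (r − 1) · k + 1. With r = 20 and k = 200: n = 19 · 200 + 1 = 3800 + 1 = 3801. For n = 3800 = 19 · 200, we can put exactly 19 objects in every box, avoiding 20 in any single one — so 3801 is tight.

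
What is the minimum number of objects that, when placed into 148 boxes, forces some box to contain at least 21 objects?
n = (21 − 1)·148 + 1 = 2961

By the generalised pigeonhole principle, to guarantee some box contains ≥ r objects we need more than (r − 1) · k objects total. Threshold: n = (r − 1) · k + 1. With r = 21 and k = 148: n = 20 · 148 + 1 = 2960 + 1 = 2961. For n = 2960 = 20 · 148, we can put exactly 20 objects in every box, avoiding 21 in any single one — so 2961 is tight.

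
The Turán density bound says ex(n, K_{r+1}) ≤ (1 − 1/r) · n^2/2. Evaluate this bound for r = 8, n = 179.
Turán density bound = (7/8) · 179^2/2 = 224287/16 ≈ 14017.9375

Turán's theorem: ex(n, K_{r+1}) is achieved by the complete r-partite Turán graph T(n, r) with parts as balanced as possible, and is at most (1 − 1/r) · n^2/2. For r = 8, n = 179: the density bound is (7/8) · 32041/2 = 224287/16 ≈ 14017.9375. The integer-valued extremum is e(T(179, 8)) = 14017, which is strictly less than the density bound 224287/16 since 8 ∤ 179 (the parts of T(179, 8) cannot all be equal).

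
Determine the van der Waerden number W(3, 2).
W(3, 2) = 3 + 1 = 4

A 2-term AP is any pair of integers, so a monochromatic 2-AP exists iff some colour is used at least twice. With 3 colours, the colouring i ↦ i on {1, ..., 3} uses each colour once, avoiding any monochromatic pair, so W(3, 2) > 3. For {1, ..., 4}, pigeonhole forces two integers of the same colour, which form a monochromatic 2-AP. Hence W(3, 2) = 4.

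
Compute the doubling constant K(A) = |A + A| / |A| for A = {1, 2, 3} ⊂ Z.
K = |A + A| / |A| = 5/3

Enumerate A + A = {a + b : a, b ∈ A}. With |A| = 3, there are |A|^2 = 9 ordered sum pairs; collecting distinct values, A + A = {2, 3, 4, 5, 6}, so |A + A| = 5. Thus K = 5/3. Here |A + A| = 2|A| − 1 = 5, the minimum possible — so K = 5/3 is minimal, which holds iff A is an arithmetic progression.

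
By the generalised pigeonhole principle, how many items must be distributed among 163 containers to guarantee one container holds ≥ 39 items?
n = (39 − 1)·163 + 1 = 6195

By the generalised pigeonhole principle, to guarantee some box contains ≥ r objects we need more than (r − 1) · k objects total. Threshold: n = (r − 1) · k + 1. With r = 39 and k = 163: n = 38 · 163 + 1 = 6194 + 1 = 6195. For n = 6194 = 38 · 163, we can put exactly 38 objects in every box, avoiding 39 in any single one — so 6195 is tight.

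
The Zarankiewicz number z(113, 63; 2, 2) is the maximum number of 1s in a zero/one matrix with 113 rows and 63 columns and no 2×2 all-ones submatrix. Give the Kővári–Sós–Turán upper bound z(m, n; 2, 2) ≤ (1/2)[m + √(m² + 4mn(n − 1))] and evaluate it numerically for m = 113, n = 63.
z(113, 63; 2, 2) ≤ (1/2)[113 + √(113² + 4·113·63·62)] = (1/2)[113 + √1778281] = 723.261

Kővári–Sós–Turán: let r_1, ..., r_113 be the row sums and z = Σ r_i the total number of 1s. Each pair of columns can share at most one row with both entries 1 (else a 2×2 all-ones block appears), so Σ_i C(r_i, 2) ≤ C(63, 2) = 1953. By convexity Σ_i C(r_i, 2) ≥ 113·C(z/113, 2) = z(z − 113)/(2·113), giving z² − 113z − 113·63·62 ≤ 0 and hence z ≤ (1/2)[113 + √(12769 + 4·441378)] = (1/2)[113 + √1778281] ≈ (1/2)(113 + 1333.522) = 723.261.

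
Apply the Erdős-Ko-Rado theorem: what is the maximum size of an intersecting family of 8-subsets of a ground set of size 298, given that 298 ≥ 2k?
max |F| = C(297, 7) = 37664346027924

Erdős-Ko-Rado (1961): when n ≥ 2k, max |F| = C(n−1, k−1). The bound is attained by the star {A : i ∈ A} for any fixed i ∈ [n]. Here C(298−1, 8−1) = C(297, 7) = 37664346027924.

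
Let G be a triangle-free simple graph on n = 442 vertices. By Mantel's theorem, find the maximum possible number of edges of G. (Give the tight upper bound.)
ex(442, K_3) = ⌊442^2/4⌋ = 48841

Mantel (1907): a triangle-free graph on n vertices has at most ⌊n^2/4⌋ edges, with equality for the complete bipartite graph K_{⌊n/2⌋, ⌈n/2⌉}. For n = 442: ⌊442^2/4⌋ = ⌊195364/4⌋ = 48841. The extremal graph is K_{221, 221}, which has 221·221 = 48841 edges.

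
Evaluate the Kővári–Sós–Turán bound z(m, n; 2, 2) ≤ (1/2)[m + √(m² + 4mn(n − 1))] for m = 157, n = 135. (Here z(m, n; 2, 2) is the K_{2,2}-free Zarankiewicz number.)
z(157, 135; 2, 2) ≤ (1/2)[157 + √(157² + 4·157·135·134)] = (1/2)[157 + √11385169] = 1765.5958

Kővári–Sós–Turán: let r_1, ..., r_157 be the row sums and z = Σ r_i the total number of 1s. Each pair of columns can share at most one row with both entries 1 (else a 2×2 all-ones block appears), so Σ_i C(r_i, 2) ≤ C(135, 2) = 9045. By convexity Σ_i C(r_i, 2) ≥ 157·C(z/157, 2) = z(z − 157)/(2·157), giving z² − 157z − 157·135·134 ≤ 0 and hence z ≤ (1/2)[157 + √(24649 + 4·2840130)] = (1/2)[157 + √11385169] ≈ (1/2)(157 + 3374.1916) = 1765.5958.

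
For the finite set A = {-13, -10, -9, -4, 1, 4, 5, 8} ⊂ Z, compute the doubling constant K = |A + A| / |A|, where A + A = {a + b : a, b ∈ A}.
K = |A + A| / |A| = 30/8 = 15/4

Enumerate A + A = {a + b : a, b ∈ A}. With |A| = 8, there are |A|^2 = 64 ordered sum pairs; collecting distinct values, A + A = {-26, -23, -22, -20, -19, -18, -17, -14, -13, -12, -9, -8, -6, -5, -4, -3, -2, -1, 0, 1, 2, 4, 5, 6, 8, 9, 10, 12, 13, 16}, so |A + A| = 30. Thus K = 30/8 = 15/4. For comparison, the minimum possible |A + A| over all 8-element sets is 2·8 − 1 = 15 (so min K = 15/8), attained only by arithmetic progressions.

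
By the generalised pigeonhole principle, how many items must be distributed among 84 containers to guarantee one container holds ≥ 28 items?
n = (28 − 1)·84 + 1 = 2269

By the generalised pigeonhole principle, to guarantee some box contains ≥ r objects we need more than (r − 1) · k objects total. Threshold: n = (r − 1) · k + 1. With r = 28 and k = 84: n = 27 · 84 + 1 = 2268 + 1 = 2269. For n = 2268 = 27 · 84, we can put exactly 27 objects in every box, avoiding 28 in any single one — so 2269 is tight.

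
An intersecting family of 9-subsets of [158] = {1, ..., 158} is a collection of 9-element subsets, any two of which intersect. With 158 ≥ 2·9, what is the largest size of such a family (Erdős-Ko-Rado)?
max |F| = C(157, 8) = 7637643295425

Erdős-Ko-Rado (1961): when n ≥ 2k, max |F| = C(n−1, k−1). The bound is attained by the star {A : i ∈ A} for any fixed i ∈ [n]. Here C(158−1, 9−1) = C(157, 8) = 7637643295425.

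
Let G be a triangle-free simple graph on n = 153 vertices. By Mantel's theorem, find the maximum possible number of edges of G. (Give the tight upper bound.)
ex(153, K_3) = ⌊153^2/4⌋ = 5852

Mantel (1907): a triangle-free graph on n vertices has at most ⌊n^2/4⌋ edges, with equality for the complete bipartite graph K_{⌊n/2⌋, ⌈n/2⌉}. For n = 153: ⌊153^2/4⌋ = ⌊23409/4⌋ = 5852. The extremal graph is K_{76, 77}, which has 76·77 = 5852 edges.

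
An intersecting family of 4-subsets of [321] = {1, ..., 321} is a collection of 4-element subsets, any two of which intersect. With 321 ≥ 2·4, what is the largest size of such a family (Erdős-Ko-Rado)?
max |F| = C(320, 3) = 5410240

Erdős-Ko-Rado (1961): when n ≥ 2k, max |F| = C(n−1, k−1). The bound is attained by the star {A : i ∈ A} for any fixed i ∈ [n]. Here C(321−1, 4−1) = C(320, 3) = 5410240.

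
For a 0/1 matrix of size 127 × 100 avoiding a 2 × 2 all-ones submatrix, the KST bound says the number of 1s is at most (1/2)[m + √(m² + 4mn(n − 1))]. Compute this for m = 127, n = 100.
z(127, 100; 2, 2) ≤ (1/2)[127 + √(127² + 4·127·100·99)] = (1/2)[127 + √5045329] = 1186.5905

Kővári–Sós–Turán: let r_1, ..., r_127 be the row sums and z = Σ r_i the total number of 1s. Each pair of columns can share at most one row with both entries 1 (else a 2×2 all-ones block appears), so Σ_i C(r_i, 2) ≤ C(100, 2) = 4950. By convexity Σ_i C(r_i, 2) ≥ 127·C(z/127, 2) = z(z − 127)/(2·127), giving z² − 127z − 127·100·99 ≤ 0 and hence z ≤ (1/2)[127 + √(16129 + 4·1257300)] = (1/2)[127 + √5045329] ≈ (1/2)(127 + 2246.181) = 1186.5905.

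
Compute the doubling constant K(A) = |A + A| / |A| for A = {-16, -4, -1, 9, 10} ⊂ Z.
K = |A + A| / |A| = 15/5 = 3

Enumerate A + A = {a + b : a, b ∈ A}. With |A| = 5, there are |A|^2 = 25 ordered sum pairs; collecting distinct values, A + A = {-32, -20, -17, -8, -7, -6, -5, -2, 5, 6, 8, 9, 18, 19, 20}, so |A + A| = 15. Thus K = 15/5 = 3. For comparison, the minimum possible |A + A| over all 5-element sets is 2·5 − 1 = 9 (so min K = 9/5), attained only by arithmetic progressions.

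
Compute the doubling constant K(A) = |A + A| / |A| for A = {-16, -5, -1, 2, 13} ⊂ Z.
K = |A + A| / |A| = 14/5

Enumerate A + A = {a + b : a, b ∈ A}. With |A| = 5, there are |A|^2 = 25 ordered sum pairs; collecting distinct values, A + A = {-32, -21, -17, -14, -10, -6, -3, -2, 1, 4, 8, 12, 15, 26}, so |A + A| = 14. Thus K = 14/5. For comparison, the minimum possible |A + A| over all 5-element sets is 2·5 − 1 = 9 (so min K = 9/5), attained only by arithmetic progressions.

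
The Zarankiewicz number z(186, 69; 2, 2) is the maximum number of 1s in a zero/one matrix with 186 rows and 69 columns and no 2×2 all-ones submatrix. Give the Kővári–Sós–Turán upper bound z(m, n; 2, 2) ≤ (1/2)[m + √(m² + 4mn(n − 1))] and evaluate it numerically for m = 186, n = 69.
z(186, 69; 2, 2) ≤ (1/2)[186 + √(186² + 4·186·69·68)] = (1/2)[186 + √3525444] = 1031.8083

Kővári–Sós–Turán: let r_1, ..., r_186 be the row sums and z = Σ r_i the total number of 1s. Each pair of columns can share at most one row with both entries 1 (else a 2×2 all-ones block appears), so Σ_i C(r_i, 2) ≤ C(69, 2) = 2346. By convexity Σ_i C(r_i, 2) ≥ 186·C(z/186, 2) = z(z − 186)/(2·186), giving z² − 186z − 186·69·68 ≤ 0 and hence z ≤ (1/2)[186 + √(34596 + 4·872712)] = (1/2)[186 + √3525444] ≈ (1/2)(186 + 1877.6166) = 1031.8083.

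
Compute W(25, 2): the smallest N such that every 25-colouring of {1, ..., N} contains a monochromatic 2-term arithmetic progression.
W(25, 2) = 25 + 1 = 26

A 2-term AP is any pair of integers, so a monochromatic 2-AP exists iff some colour is used at least twice. With 25 colours, the colouring i ↦ i on {1, ..., 25} uses each colour once, avoiding any monochromatic pair, so W(25, 2) > 25. For {1, ..., 26}, pigeonhole forces two integers of the same colour, which form a monochromatic 2-AP. Hence W(25, 2) = 26.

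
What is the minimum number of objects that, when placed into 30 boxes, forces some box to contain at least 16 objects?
n = (16 − 1)·30 + 1 = 451

By the generalised pigeonhole principle, to guarantee some box contains ≥ r objects we need more than (r − 1) · k objects total. Threshold: n = (r − 1) · k + 1. With r = 16 and k = 30: n = 15 · 30 + 1 = 450 + 1 = 451. For n = 450 = 15 · 30, we can put exactly 15 objects in every box, avoiding 16 in any single one — so 451 is tight.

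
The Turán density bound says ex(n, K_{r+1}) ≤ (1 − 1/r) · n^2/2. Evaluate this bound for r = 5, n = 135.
Turán density bound = (4/5) · 135^2/2 = 7290

Turán's theorem: ex(n, K_{r+1}) is achieved by the complete r-partite Turán graph T(n, r) with parts as balanced as possible, and is at most (1 − 1/r) · n^2/2. For r = 5, n = 135: the density bound is (4/5) · 18225/2 = 7290. Since 5 ∣ 135, the Turán graph T(135, 5) has parts of equal size 27, and its edge count e(T(135, 5)) = 7290 attains the density bound exactly.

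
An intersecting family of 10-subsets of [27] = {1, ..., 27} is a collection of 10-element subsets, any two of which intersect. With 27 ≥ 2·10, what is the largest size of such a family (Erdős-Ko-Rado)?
max |F| = C(26, 9) = 3124550

Erdős-Ko-Rado (1961): when n ≥ 2k, max |F| = C(n−1, k−1). The bound is attained by the star {A : i ∈ A} for any fixed i ∈ [n]. Here C(27−1, 10−1) = C(26, 9) = 3124550.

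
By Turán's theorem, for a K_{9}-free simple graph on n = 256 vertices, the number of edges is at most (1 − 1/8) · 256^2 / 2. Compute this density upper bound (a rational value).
Turán density bound = (7/8) · 256^2/2 = 28672

Turán's theorem: ex(n, K_{r+1}) is achieved by the complete r-partite Turán graph T(n, r) with parts as balanced as possible, and is at most (1 − 1/r) · n^2/2. For r = 8, n = 256: the density bound is (7/8) · 65536/2 = 28672. Since 8 ∣ 256, the Turán graph T(256, 8) has parts of equal size 32, and its edge count e(T(256, 8)) = 28672 attains the density bound exactly.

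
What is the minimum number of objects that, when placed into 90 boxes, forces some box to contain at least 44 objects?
n = (44 − 1)·90 + 1 = 3871

By the generalised pigeonhole principle, to guarantee some box contains ≥ r objects we need more than (r − 1) · k objects total. Threshold: n = (r − 1) · k + 1. With r = 44 and k = 90: n = 43 · 90 + 1 = 3870 + 1 = 3871. For n = 3870 = 43 · 90, we can put exactly 43 objects in every box, avoiding 44 in any single one — so 3871 is tight.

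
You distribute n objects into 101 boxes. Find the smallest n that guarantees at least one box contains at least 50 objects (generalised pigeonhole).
n = (50 − 1)·101 + 1 = 4950

By the generalised pigeonhole principle, to guarantee some box contains ≥ r objects we need more than (r − 1) · k objects total. Threshold: n = (r − 1) · k + 1. With r = 50 and k = 101: n = 49 · 101 + 1 = 4949 + 1 = 4950. For n = 4949 = 49 · 101, we can put exactly 49 objects in every box, avoiding 50 in any single one — so 4950 is tight.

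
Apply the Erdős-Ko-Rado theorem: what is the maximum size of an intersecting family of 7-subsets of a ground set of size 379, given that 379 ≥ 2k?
max |F| = C(378, 6) = 3893141602350

Erdős-Ko-Rado (1961): when n ≥ 2k, max |F| = C(n−1, k−1). The bound is attained by the star {A : i ∈ A} for any fixed i ∈ [n]. Here C(379−1, 7−1) = C(378, 6) = 3893141602350.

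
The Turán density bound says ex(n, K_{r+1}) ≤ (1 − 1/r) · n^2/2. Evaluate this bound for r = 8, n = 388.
Turán density bound = (7/8) · 388^2/2 = 65863

Turán's theorem: ex(n, K_{r+1}) is achieved by the complete r-partite Turán graph T(n, r) with parts as balanced as possible, and is at most (1 − 1/r) · n^2/2. For r = 8, n = 388: the density bound is (7/8) · 150544/2 = 65863. The integer-valued extremum is e(T(388, 8)) = 65862, which is strictly less than the density bound 65863 since 8 ∤ 388 (the parts of T(388, 8) cannot all be equal).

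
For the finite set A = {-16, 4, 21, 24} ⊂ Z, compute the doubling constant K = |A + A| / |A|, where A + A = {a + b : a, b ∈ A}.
K = |A + A| / |A| = 9/4

Enumerate A + A = {a + b : a, b ∈ A}. With |A| = 4, there are |A|^2 = 16 ordered sum pairs; collecting distinct values, A + A = {-32, -12, 5, 8, 25, 28, 42, 45, 48}, so |A + A| = 9. Thus K = 9/4. For comparison, the minimum possible |A + A| over all 4-element sets is 2·4 − 1 = 7 (so min K = 7/4), attained only by arithmetic progressions.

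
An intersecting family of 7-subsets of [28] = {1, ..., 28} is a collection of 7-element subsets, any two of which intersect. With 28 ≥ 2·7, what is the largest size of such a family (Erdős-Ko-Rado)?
max |F| = C(27, 6) = 296010

The Erdős-Ko-Rado theorem states: for n ≥ 2k, an intersecting family of k-subsets of an n-element set has size at most C(n − 1, k − 1), with equality for 'star' families {A ⊆ [n] : |A| = k, i ∈ A} (fix an element i). For n = 28, k = 7: C(27, 6) = 296010.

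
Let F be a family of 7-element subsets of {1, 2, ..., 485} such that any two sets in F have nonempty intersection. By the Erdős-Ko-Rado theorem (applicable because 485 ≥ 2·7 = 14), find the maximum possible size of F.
max |F| = C(484, 6) = 17307281655664

Erdős-Ko-Rado (1961): when n ≥ 2k, max |F| = C(n−1, k−1). The bound is attained by the star {A : i ∈ A} for any fixed i ∈ [n]. Here C(485−1, 7−1) = C(484, 6) = 17307281655664.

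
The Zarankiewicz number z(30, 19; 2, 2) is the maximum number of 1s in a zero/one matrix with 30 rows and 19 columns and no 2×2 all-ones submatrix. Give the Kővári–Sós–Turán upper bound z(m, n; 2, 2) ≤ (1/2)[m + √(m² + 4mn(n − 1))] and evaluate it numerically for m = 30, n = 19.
z(30, 19; 2, 2) ≤ (1/2)[30 + √(30² + 4·30·19·18)] = (1/2)[30 + √41940] = 117.3963

Kővári–Sós–Turán: let r_1, ..., r_30 be the row sums and z = Σ r_i the total number of 1s. Each pair of columns can share at most one row with both entries 1 (else a 2×2 all-ones block appears), so Σ_i C(r_i, 2) ≤ C(19, 2) = 171. By convexity Σ_i C(r_i, 2) ≥ 30·C(z/30, 2) = z(z − 30)/(2·30), giving z² − 30z − 30·19·18 ≤ 0 and hence z ≤ (1/2)[30 + √(900 + 4·10260)] = (1/2)[30 + √41940] ≈ (1/2)(30 + 204.7926) = 117.3963.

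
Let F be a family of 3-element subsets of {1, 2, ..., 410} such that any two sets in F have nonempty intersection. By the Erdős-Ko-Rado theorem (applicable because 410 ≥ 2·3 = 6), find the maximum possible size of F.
max |F| = C(409, 2) = 83436

Erdős-Ko-Rado (1961): when n ≥ 2k, max |F| = C(n−1, k−1). The bound is attained by the star {A : i ∈ A} for any fixed i ∈ [n]. Here C(410−1, 3−1) = C(409, 2) = 83436.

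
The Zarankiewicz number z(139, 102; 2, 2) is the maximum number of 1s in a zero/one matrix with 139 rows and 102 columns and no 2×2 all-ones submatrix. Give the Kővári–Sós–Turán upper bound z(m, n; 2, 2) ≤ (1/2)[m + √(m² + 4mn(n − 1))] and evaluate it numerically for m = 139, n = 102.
z(139, 102; 2, 2) ≤ (1/2)[139 + √(139² + 4·139·102·101)] = (1/2)[139 + √5747233] = 1268.1694

Kővári–Sós–Turán: let r_1, ..., r_139 be the row sums and z = Σ r_i the total number of 1s. Each pair of columns can share at most one row with both entries 1 (else a 2×2 all-ones block appears), so Σ_i C(r_i, 2) ≤ C(102, 2) = 5151. By convexity Σ_i C(r_i, 2) ≥ 139·C(z/139, 2) = z(z − 139)/(2·139), giving z² − 139z − 139·102·101 ≤ 0 and hence z ≤ (1/2)[139 + √(19321 + 4·1431978)] = (1/2)[139 + √5747233] ≈ (1/2)(139 + 2397.3387) = 1268.1694.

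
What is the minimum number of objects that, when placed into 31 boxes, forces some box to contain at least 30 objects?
n = (30 − 1)·31 + 1 = 900

By the generalised pigeonhole principle, to guarantee some box contains ≥ r objects we need more than (r − 1) · k objects total. Threshold: n = (r − 1) · k + 1. With r = 30 and k = 31: n = 29 · 31 + 1 = 899 + 1 = 900. For n = 899 = 29 · 31, we can put exactly 29 objects in every box, avoiding 30 in any single one — so 900 is tight.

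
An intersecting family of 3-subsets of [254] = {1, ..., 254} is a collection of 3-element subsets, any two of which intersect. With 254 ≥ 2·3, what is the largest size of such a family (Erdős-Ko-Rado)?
max |F| = C(253, 2) = 31878

The Erdős-Ko-Rado theorem states: for n ≥ 2k, an intersecting family of k-subsets of an n-element set has size at most C(n − 1, k − 1), with equality for 'star' families {A ⊆ [n] : |A| = k, i ∈ A} (fix an element i). For n = 254, k = 3: C(253, 2) = 31878.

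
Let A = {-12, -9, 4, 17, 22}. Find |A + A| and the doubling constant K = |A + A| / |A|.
K = |A + A| / |A| = 14/5

Enumerate A + A = {a + b : a, b ∈ A}. With |A| = 5, there are |A|^2 = 25 ordered sum pairs; collecting distinct values, A + A = {-24, -21, -18, -8, -5, 5, 8, 10, 13, 21, 26, 34, 39, 44}, so |A + A| = 14. Thus K = 14/5. For comparison, the minimum possible |A + A| over all 5-element sets is 2·5 − 1 = 9 (so min K = 9/5), attained only by arithmetic progressions.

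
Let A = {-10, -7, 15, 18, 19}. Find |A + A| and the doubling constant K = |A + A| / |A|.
K = |A + A| / |A| = 14/5

Enumerate A + A = {a + b : a, b ∈ A}. With |A| = 5, there are |A|^2 = 25 ordered sum pairs; collecting distinct values, A + A = {-20, -17, -14, 5, 8, 9, 11, 12, 30, 33, 34, 36, 37, 38}, so |A + A| = 14. Thus K = 14/5. For comparison, the minimum possible |A + A| over all 5-element sets is 2·5 − 1 = 9 (so min K = 9/5), attained only by arithmetic progressions.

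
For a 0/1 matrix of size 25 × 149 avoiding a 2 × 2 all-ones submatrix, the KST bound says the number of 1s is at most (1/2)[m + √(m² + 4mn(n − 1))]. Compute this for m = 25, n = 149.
z(25, 149; 2, 2) ≤ (1/2)[25 + √(25² + 4·25·149·148)] = (1/2)[25 + √2205825] = 755.101

Kővári–Sós–Turán: let r_1, ..., r_25 be the row sums and z = Σ r_i the total number of 1s. Each pair of columns can share at most one row with both entries 1 (else a 2×2 all-ones block appears), so Σ_i C(r_i, 2) ≤ C(149, 2) = 11026. By convexity Σ_i C(r_i, 2) ≥ 25·C(z/25, 2) = z(z − 25)/(2·25), giving z² − 25z − 25·149·148 ≤ 0 and hence z ≤ (1/2)[25 + √(625 + 4·551300)] = (1/2)[25 + √2205825] ≈ (1/2)(25 + 1485.202) = 755.101.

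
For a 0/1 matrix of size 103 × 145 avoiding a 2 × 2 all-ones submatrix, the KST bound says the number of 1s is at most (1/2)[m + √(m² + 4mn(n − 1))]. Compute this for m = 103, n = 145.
z(103, 145; 2, 2) ≤ (1/2)[103 + √(103² + 4·103·145·144)] = (1/2)[103 + √8613169] = 1518.91

Kővári–Sós–Turán: let r_1, ..., r_103 be the row sums and z = Σ r_i the total number of 1s. Each pair of columns can share at most one row with both entries 1 (else a 2×2 all-ones block appears), so Σ_i C(r_i, 2) ≤ C(145, 2) = 10440. By convexity Σ_i C(r_i, 2) ≥ 103·C(z/103, 2) = z(z − 103)/(2·103), giving z² − 103z − 103·145·144 ≤ 0 and hence z ≤ (1/2)[103 + √(10609 + 4·2150640)] = (1/2)[103 + √8613169] ≈ (1/2)(103 + 2934.8201) = 1518.91.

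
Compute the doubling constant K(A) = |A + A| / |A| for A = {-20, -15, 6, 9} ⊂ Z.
K = |A + A| / |A| = 10/4 = 5/2

Enumerate A + A = {a + b : a, b ∈ A}. With |A| = 4, there are |A|^2 = 16 ordered sum pairs; collecting distinct values, A + A = {-40, -35, -30, -14, -11, -9, -6, 12, 15, 18}, so |A + A| = 10. Thus K = 10/4 = 5/2. For comparison, the minimum possible |A + A| over all 4-element sets is 2·4 − 1 = 7 (so min K = 7/4), attained only by arithmetic progressions.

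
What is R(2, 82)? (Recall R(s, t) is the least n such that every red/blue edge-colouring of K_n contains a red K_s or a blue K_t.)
R(2, 82) = 82

R(2, k) = k for all k ≥ 2: in a 2-colouring of K_k, either some edge is red (a red K_2) or all edges are blue (a blue K_k). And K_{81} coloured all-blue has no blue K_82, so R(2, 82) > 81. Hence R(2, 82) = 82.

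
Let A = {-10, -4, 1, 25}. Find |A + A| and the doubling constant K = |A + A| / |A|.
K = |A + A| / |A| = 10/4 = 5/2

Enumerate A + A = {a + b : a, b ∈ A}. With |A| = 4, there are |A|^2 = 16 ordered sum pairs; collecting distinct values, A + A = {-20, -14, -9, -8, -3, 2, 15, 21, 26, 50}, so |A + A| = 10. Thus K = 10/4 = 5/2. For comparison, the minimum possible |A + A| over all 4-element sets is 2·4 − 1 = 7 (so min K = 7/4), attained only by arithmetic progressions.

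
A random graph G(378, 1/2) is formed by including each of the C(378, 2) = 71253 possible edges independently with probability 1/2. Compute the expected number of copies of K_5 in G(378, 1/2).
E[# K_5] = C(378, 5) · (1/2)^C(5, 2) = 62624261700 / 2^10 = 15656065425/256 ≈ 61156505.566406

For each 5-subset S of vertices (there are C(378, 5) = 62624261700 such S), let X_S = 1 if S induces a K_5 (all C(5, 2) = 10 edges present). Then P(X_S = 1) = (1/2)^10 = 1/1024. By linearity of expectation, E[# K_5] = C(378, 5) · (1/2)^10 = 62624261700 / 1024 = 15656065425/256 ≈ 61156505.566406.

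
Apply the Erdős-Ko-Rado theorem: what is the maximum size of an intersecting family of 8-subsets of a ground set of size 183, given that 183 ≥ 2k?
max |F| = C(182, 7) = 1167752750736

Erdős-Ko-Rado (1961): when n ≥ 2k, max |F| = C(n−1, k−1). The bound is attained by the star {A : i ∈ A} for any fixed i ∈ [n]. Here C(183−1, 8−1) = C(182, 7) = 1167752750736.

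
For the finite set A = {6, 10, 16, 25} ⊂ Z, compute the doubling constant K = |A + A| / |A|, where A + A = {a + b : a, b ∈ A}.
K = |A + A| / |A| = 10/4 = 5/2

Enumerate A + A = {a + b : a, b ∈ A}. With |A| = 4, there are |A|^2 = 16 ordered sum pairs; collecting distinct values, A + A = {12, 16, 20, 22, 26, 31, 32, 35, 41, 50}, so |A + A| = 10. Thus K = 10/4 = 5/2. For comparison, the minimum possible |A + A| over all 4-element sets is 2·4 − 1 = 7 (so min K = 7/4), attained only by arithmetic progressions.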